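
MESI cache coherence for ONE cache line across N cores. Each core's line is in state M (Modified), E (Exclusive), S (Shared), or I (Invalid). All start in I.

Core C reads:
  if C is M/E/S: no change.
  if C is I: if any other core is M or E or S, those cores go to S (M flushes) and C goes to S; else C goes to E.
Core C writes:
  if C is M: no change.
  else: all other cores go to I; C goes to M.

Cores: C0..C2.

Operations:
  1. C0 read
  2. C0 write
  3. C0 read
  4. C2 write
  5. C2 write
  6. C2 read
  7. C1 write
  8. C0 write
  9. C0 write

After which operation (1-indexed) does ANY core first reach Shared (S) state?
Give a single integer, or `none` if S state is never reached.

Op 1: C0 read [C0 read from I: no other sharers -> C0=E (exclusive)] -> [E,I,I]
Op 2: C0 write [C0 write: invalidate none -> C0=M] -> [M,I,I]
Op 3: C0 read [C0 read: already in M, no change] -> [M,I,I]
Op 4: C2 write [C2 write: invalidate ['C0=M'] -> C2=M] -> [I,I,M]
Op 5: C2 write [C2 write: already M (modified), no change] -> [I,I,M]
Op 6: C2 read [C2 read: already in M, no change] -> [I,I,M]
Op 7: C1 write [C1 write: invalidate ['C2=M'] -> C1=M] -> [I,M,I]
Op 8: C0 write [C0 write: invalidate ['C1=M'] -> C0=M] -> [M,I,I]
Op 9: C0 write [C0 write: already M (modified), no change] -> [M,I,I]
S state never reached in this sequence.

Answer: none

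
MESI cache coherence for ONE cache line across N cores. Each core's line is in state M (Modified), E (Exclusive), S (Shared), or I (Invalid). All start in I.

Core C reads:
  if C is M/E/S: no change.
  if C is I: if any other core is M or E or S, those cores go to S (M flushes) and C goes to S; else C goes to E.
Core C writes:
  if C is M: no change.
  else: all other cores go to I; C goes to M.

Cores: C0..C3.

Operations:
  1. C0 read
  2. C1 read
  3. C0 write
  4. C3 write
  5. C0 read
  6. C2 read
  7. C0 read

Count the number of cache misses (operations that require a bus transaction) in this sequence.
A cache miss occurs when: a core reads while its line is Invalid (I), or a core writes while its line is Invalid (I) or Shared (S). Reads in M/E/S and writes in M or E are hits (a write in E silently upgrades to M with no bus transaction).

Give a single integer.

Op 1: C0 read [C0 read from I: no other sharers -> C0=E (exclusive)] -> [E,I,I,I] [MISS #1: read from I]
Op 2: C1 read [C1 read from I: others=['C0=E'] -> C1=S, others downsized to S] -> [S,S,I,I] [MISS #2: read from I]
Op 3: C0 write [C0 write: invalidate ['C1=S'] -> C0=M] -> [M,I,I,I] [MISS #3: write from S]
Op 4: C3 write [C3 write: invalidate ['C0=M'] -> C3=M] -> [I,I,I,M] [MISS #4: write from I]
Op 5: C0 read [C0 read from I: others=['C3=M'] -> C0=S, others downsized to S] -> [S,I,I,S] [MISS #5: read from I]
Op 6: C2 read [C2 read from I: others=['C0=S', 'C3=S'] -> C2=S, others downsized to S] -> [S,I,S,S] [MISS #6: read from I]
Op 7: C0 read [C0 read: already in S, no change] -> [S,I,S,S] [hit: read from S]

Answer: 6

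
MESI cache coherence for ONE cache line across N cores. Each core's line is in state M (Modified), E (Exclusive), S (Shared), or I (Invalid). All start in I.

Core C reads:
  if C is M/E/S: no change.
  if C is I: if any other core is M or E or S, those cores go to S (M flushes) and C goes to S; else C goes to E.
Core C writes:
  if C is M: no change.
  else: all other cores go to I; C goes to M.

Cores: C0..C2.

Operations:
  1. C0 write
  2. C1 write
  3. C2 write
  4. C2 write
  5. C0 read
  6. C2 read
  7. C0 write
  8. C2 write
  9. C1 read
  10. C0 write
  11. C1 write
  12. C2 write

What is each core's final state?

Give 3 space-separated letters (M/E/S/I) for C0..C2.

Answer: I I M

Derivation:
Op 1: C0 write [C0 write: invalidate none -> C0=M] -> [M,I,I]
Op 2: C1 write [C1 write: invalidate ['C0=M'] -> C1=M] -> [I,M,I]
Op 3: C2 write [C2 write: invalidate ['C1=M'] -> C2=M] -> [I,I,M]
Op 4: C2 write [C2 write: already M (modified), no change] -> [I,I,M]
Op 5: C0 read [C0 read from I: others=['C2=M'] -> C0=S, others downsized to S] -> [S,I,S]
Op 6: C2 read [C2 read: already in S, no change] -> [S,I,S]
Op 7: C0 write [C0 write: invalidate ['C2=S'] -> C0=M] -> [M,I,I]
Op 8: C2 write [C2 write: invalidate ['C0=M'] -> C2=M] -> [I,I,M]
Op 9: C1 read [C1 read from I: others=['C2=M'] -> C1=S, others downsized to S] -> [I,S,S]
Op 10: C0 write [C0 write: invalidate ['C1=S', 'C2=S'] -> C0=M] -> [M,I,I]
Op 11: C1 write [C1 write: invalidate ['C0=M'] -> C1=M] -> [I,M,I]
Op 12: C2 write [C2 write: invalidate ['C1=M'] -> C2=M] -> [I,I,M]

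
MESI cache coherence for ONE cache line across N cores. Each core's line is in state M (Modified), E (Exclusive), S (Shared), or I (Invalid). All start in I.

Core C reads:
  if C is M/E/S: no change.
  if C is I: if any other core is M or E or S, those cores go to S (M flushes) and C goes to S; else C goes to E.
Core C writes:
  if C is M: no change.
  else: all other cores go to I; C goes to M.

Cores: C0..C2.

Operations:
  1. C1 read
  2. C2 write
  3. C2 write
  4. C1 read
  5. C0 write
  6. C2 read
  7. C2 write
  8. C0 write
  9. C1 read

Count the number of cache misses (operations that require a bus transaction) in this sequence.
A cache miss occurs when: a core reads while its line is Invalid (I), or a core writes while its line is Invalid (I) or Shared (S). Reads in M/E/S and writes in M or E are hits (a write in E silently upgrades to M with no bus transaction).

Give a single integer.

Answer: 8

Derivation:
Op 1: C1 read [C1 read from I: no other sharers -> C1=E (exclusive)] -> [I,E,I] [MISS #1: read from I]
Op 2: C2 write [C2 write: invalidate ['C1=E'] -> C2=M] -> [I,I,M] [MISS #2: write from I]
Op 3: C2 write [C2 write: already M (modified), no change] -> [I,I,M] [hit: write from M]
Op 4: C1 read [C1 read from I: others=['C2=M'] -> C1=S, others downsized to S] -> [I,S,S] [MISS #3: read from I]
Op 5: C0 write [C0 write: invalidate ['C1=S', 'C2=S'] -> C0=M] -> [M,I,I] [MISS #4: write from I]
Op 6: C2 read [C2 read from I: others=['C0=M'] -> C2=S, others downsized to S] -> [S,I,S] [MISS #5: read from I]
Op 7: C2 write [C2 write: invalidate ['C0=S'] -> C2=M] -> [I,I,M] [MISS #6: write from S]
Op 8: C0 write [C0 write: invalidate ['C2=M'] -> C0=M] -> [M,I,I] [MISS #7: write from I]
Op 9: C1 read [C1 read from I: others=['C0=M'] -> C1=S, others downsized to S] -> [S,S,I] [MISS #8: read from I]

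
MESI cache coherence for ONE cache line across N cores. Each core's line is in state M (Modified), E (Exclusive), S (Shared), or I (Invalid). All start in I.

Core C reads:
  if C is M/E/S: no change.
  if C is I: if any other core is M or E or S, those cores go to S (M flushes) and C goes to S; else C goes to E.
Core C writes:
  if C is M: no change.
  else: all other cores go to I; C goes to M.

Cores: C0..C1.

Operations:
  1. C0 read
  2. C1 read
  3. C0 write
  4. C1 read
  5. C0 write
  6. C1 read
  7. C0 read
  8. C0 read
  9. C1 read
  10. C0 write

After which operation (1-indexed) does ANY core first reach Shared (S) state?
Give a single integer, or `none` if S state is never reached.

Op 1: C0 read [C0 read from I: no other sharers -> C0=E (exclusive)] -> [E,I]
Op 2: C1 read [C1 read from I: others=['C0=E'] -> C1=S, others downsized to S] -> [S,S]
  -> First S state at op 2; remaining ops need not be traced.

Answer: 2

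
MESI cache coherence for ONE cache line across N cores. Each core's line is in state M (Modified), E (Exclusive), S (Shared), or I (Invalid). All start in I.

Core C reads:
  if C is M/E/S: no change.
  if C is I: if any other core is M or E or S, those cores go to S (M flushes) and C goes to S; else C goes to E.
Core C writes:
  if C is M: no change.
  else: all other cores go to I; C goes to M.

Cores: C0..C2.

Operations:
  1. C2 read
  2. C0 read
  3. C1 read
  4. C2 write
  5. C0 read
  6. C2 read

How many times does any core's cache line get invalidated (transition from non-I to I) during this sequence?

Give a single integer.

Answer: 2

Derivation:
Op 1: C2 read [C2 read from I: no other sharers -> C2=E (exclusive)] -> [I,I,E] (invalidations this op: 0; running total: 0)
Op 2: C0 read [C0 read from I: others=['C2=E'] -> C0=S, others downsized to S] -> [S,I,S] (invalidations this op: 0; running total: 0)
Op 3: C1 read [C1 read from I: others=['C0=S', 'C2=S'] -> C1=S, others downsized to S] -> [S,S,S] (invalidations this op: 0; running total: 0)
Op 4: C2 write [C2 write: invalidate ['C0=S', 'C1=S'] -> C2=M] -> [I,I,M] (invalidations this op: 2; running total: 2)
Op 5: C0 read [C0 read from I: others=['C2=M'] -> C0=S, others downsized to S] -> [S,I,S] (invalidations this op: 0; running total: 2)
Op 6: C2 read [C2 read: already in S, no change] -> [S,I,S] (invalidations this op: 0; running total: 2)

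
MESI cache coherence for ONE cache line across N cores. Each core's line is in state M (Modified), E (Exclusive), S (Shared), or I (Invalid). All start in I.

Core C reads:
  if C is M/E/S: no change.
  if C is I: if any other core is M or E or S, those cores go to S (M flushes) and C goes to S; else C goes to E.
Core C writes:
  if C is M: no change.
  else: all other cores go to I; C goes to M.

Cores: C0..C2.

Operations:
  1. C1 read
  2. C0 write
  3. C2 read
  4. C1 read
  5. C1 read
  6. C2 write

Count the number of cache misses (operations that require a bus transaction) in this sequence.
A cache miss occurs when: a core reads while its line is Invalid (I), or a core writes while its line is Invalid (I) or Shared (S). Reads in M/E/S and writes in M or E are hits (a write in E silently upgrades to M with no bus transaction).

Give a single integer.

Answer: 5

Derivation:
Op 1: C1 read [C1 read from I: no other sharers -> C1=E (exclusive)] -> [I,E,I] [MISS #1: read from I]
Op 2: C0 write [C0 write: invalidate ['C1=E'] -> C0=M] -> [M,I,I] [MISS #2: write from I]
Op 3: C2 read [C2 read from I: others=['C0=M'] -> C2=S, others downsized to S] -> [S,I,S] [MISS #3: read from I]
Op 4: C1 read [C1 read from I: others=['C0=S', 'C2=S'] -> C1=S, others downsized to S] -> [S,S,S] [MISS #4: read from I]
Op 5: C1 read [C1 read: already in S, no change] -> [S,S,S] [hit: read from S]
Op 6: C2 write [C2 write: invalidate ['C0=S', 'C1=S'] -> C2=M] -> [I,I,M] [MISS #5: write from S]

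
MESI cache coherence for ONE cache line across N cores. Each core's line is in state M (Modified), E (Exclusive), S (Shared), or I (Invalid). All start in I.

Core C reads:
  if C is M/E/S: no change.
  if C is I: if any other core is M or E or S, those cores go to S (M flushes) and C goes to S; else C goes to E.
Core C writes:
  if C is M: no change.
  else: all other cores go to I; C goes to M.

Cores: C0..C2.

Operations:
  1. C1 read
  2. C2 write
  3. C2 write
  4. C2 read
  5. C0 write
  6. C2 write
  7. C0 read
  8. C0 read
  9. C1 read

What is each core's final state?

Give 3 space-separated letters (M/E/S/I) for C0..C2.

Op 1: C1 read [C1 read from I: no other sharers -> C1=E (exclusive)] -> [I,E,I]
Op 2: C2 write [C2 write: invalidate ['C1=E'] -> C2=M] -> [I,I,M]
Op 3: C2 write [C2 write: already M (modified), no change] -> [I,I,M]
Op 4: C2 read [C2 read: already in M, no change] -> [I,I,M]
Op 5: C0 write [C0 write: invalidate ['C2=M'] -> C0=M] -> [M,I,I]
Op 6: C2 write [C2 write: invalidate ['C0=M'] -> C2=M] -> [I,I,M]
Op 7: C0 read [C0 read from I: others=['C2=M'] -> C0=S, others downsized to S] -> [S,I,S]
Op 8: C0 read [C0 read: already in S, no change] -> [S,I,S]
Op 9: C1 read [C1 read from I: others=['C0=S', 'C2=S'] -> C1=S, others downsized to S] -> [S,S,S]

Answer: S S S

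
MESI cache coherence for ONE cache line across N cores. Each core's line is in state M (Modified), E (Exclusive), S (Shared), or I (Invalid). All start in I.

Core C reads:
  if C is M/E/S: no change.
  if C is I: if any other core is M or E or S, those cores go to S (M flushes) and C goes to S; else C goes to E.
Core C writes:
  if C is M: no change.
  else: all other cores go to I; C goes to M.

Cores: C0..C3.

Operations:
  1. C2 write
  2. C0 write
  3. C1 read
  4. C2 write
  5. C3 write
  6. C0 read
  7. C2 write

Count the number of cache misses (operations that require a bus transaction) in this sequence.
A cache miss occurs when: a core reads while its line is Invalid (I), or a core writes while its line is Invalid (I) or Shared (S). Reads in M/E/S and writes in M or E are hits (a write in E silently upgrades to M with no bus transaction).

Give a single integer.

Op 1: C2 write [C2 write: invalidate none -> C2=M] -> [I,I,M,I] [MISS #1: write from I]
Op 2: C0 write [C0 write: invalidate ['C2=M'] -> C0=M] -> [M,I,I,I] [MISS #2: write from I]
Op 3: C1 read [C1 read from I: others=['C0=M'] -> C1=S, others downsized to S] -> [S,S,I,I] [MISS #3: read from I]
Op 4: C2 write [C2 write: invalidate ['C0=S', 'C1=S'] -> C2=M] -> [I,I,M,I] [MISS #4: write from I]
Op 5: C3 write [C3 write: invalidate ['C2=M'] -> C3=M] -> [I,I,I,M] [MISS #5: write from I]
Op 6: C0 read [C0 read from I: others=['C3=M'] -> C0=S, others downsized to S] -> [S,I,I,S] [MISS #6: read from I]
Op 7: C2 write [C2 write: invalidate ['C0=S', 'C3=S'] -> C2=M] -> [I,I,M,I] [MISS #7: write from I]

Answer: 7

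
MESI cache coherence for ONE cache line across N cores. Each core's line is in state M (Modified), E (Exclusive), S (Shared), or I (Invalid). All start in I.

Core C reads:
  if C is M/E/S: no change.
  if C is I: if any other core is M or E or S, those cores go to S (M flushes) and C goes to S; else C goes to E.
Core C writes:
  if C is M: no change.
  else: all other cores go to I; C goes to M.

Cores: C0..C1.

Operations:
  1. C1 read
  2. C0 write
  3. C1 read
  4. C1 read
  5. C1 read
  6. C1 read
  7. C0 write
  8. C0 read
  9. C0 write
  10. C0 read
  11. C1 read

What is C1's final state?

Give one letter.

Op 1: C1 read [C1 read from I: no other sharers -> C1=E (exclusive)] -> [I,E]
Op 2: C0 write [C0 write: invalidate ['C1=E'] -> C0=M] -> [M,I]
Op 3: C1 read [C1 read from I: others=['C0=M'] -> C1=S, others downsized to S] -> [S,S]
Op 4: C1 read [C1 read: already in S, no change] -> [S,S]
Op 5: C1 read [C1 read: already in S, no change] -> [S,S]
Op 6: C1 read [C1 read: already in S, no change] -> [S,S]
Op 7: C0 write [C0 write: invalidate ['C1=S'] -> C0=M] -> [M,I]
Op 8: C0 read [C0 read: already in M, no change] -> [M,I]
Op 9: C0 write [C0 write: already M (modified), no change] -> [M,I]
Op 10: C0 read [C0 read: already in M, no change] -> [M,I]
Op 11: C1 read [C1 read from I: others=['C0=M'] -> C1=S, others downsized to S] -> [S,S]

Answer: S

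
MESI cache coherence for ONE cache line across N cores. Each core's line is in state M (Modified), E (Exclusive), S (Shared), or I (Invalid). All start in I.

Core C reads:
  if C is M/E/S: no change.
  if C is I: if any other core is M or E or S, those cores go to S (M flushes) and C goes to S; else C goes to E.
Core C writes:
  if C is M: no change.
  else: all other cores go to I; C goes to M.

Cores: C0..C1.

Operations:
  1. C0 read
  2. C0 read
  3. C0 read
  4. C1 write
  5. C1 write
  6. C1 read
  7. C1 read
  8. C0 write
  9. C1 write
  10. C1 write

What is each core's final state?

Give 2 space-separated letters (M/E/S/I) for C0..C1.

Answer: I M

Derivation:
Op 1: C0 read [C0 read from I: no other sharers -> C0=E (exclusive)] -> [E,I]
Op 2: C0 read [C0 read: already in E, no change] -> [E,I]
Op 3: C0 read [C0 read: already in E, no change] -> [E,I]
Op 4: C1 write [C1 write: invalidate ['C0=E'] -> C1=M] -> [I,M]
Op 5: C1 write [C1 write: already M (modified), no change] -> [I,M]
Op 6: C1 read [C1 read: already in M, no change] -> [I,M]
Op 7: C1 read [C1 read: already in M, no change] -> [I,M]
Op 8: C0 write [C0 write: invalidate ['C1=M'] -> C0=M] -> [M,I]
Op 9: C1 write [C1 write: invalidate ['C0=M'] -> C1=M] -> [I,M]
Op 10: C1 write [C1 write: already M (modified), no change] -> [I,M]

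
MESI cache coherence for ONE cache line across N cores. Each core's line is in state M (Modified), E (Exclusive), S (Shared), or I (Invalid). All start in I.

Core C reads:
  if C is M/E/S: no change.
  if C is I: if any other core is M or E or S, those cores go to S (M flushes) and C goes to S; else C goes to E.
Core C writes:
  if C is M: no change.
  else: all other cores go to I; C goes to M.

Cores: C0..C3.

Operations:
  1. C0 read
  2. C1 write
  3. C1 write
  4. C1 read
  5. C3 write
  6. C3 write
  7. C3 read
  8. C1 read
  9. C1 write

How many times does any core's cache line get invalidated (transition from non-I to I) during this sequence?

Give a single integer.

Op 1: C0 read [C0 read from I: no other sharers -> C0=E (exclusive)] -> [E,I,I,I] (invalidations this op: 0; running total: 0)
Op 2: C1 write [C1 write: invalidate ['C0=E'] -> C1=M] -> [I,M,I,I] (invalidations this op: 1; running total: 1)
Op 3: C1 write [C1 write: already M (modified), no change] -> [I,M,I,I] (invalidations this op: 0; running total: 1)
Op 4: C1 read [C1 read: already in M, no change] -> [I,M,I,I] (invalidations this op: 0; running total: 1)
Op 5: C3 write [C3 write: invalidate ['C1=M'] -> C3=M] -> [I,I,I,M] (invalidations this op: 1; running total: 2)
Op 6: C3 write [C3 write: already M (modified), no change] -> [I,I,I,M] (invalidations this op: 0; running total: 2)
Op 7: C3 read [C3 read: already in M, no change] -> [I,I,I,M] (invalidations this op: 0; running total: 2)
Op 8: C1 read [C1 read from I: others=['C3=M'] -> C1=S, others downsized to S] -> [I,S,I,S] (invalidations this op: 0; running total: 2)
Op 9: C1 write [C1 write: invalidate ['C3=S'] -> C1=M] -> [I,M,I,I] (invalidations this op: 1; running total: 3)

Answer: 3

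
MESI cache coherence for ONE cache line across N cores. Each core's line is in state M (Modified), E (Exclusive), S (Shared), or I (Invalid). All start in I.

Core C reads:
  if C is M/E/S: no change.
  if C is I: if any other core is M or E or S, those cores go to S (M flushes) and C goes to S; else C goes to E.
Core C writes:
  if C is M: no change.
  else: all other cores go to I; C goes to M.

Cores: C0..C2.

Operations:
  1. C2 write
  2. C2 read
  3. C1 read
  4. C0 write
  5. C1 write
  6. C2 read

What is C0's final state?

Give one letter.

Answer: I

Derivation:
Op 1: C2 write [C2 write: invalidate none -> C2=M] -> [I,I,M]
Op 2: C2 read [C2 read: already in M, no change] -> [I,I,M]
Op 3: C1 read [C1 read from I: others=['C2=M'] -> C1=S, others downsized to S] -> [I,S,S]
Op 4: C0 write [C0 write: invalidate ['C1=S', 'C2=S'] -> C0=M] -> [M,I,I]
Op 5: C1 write [C1 write: invalidate ['C0=M'] -> C1=M] -> [I,M,I]
Op 6: C2 read [C2 read from I: others=['C1=M'] -> C2=S, others downsized to S] -> [I,S,S]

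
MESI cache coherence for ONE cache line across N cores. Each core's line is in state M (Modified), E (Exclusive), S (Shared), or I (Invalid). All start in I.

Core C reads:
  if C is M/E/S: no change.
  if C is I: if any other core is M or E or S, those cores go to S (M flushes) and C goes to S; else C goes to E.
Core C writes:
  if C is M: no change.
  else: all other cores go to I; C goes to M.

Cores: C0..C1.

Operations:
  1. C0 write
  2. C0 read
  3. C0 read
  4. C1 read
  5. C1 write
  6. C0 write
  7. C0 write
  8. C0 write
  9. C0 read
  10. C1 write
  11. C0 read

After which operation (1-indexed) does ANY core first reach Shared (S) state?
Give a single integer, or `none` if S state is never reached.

Op 1: C0 write [C0 write: invalidate none -> C0=M] -> [M,I]
Op 2: C0 read [C0 read: already in M, no change] -> [M,I]
Op 3: C0 read [C0 read: already in M, no change] -> [M,I]
Op 4: C1 read [C1 read from I: others=['C0=M'] -> C1=S, others downsized to S] -> [S,S]
  -> First S state at op 4; remaining ops need not be traced.

Answer: 4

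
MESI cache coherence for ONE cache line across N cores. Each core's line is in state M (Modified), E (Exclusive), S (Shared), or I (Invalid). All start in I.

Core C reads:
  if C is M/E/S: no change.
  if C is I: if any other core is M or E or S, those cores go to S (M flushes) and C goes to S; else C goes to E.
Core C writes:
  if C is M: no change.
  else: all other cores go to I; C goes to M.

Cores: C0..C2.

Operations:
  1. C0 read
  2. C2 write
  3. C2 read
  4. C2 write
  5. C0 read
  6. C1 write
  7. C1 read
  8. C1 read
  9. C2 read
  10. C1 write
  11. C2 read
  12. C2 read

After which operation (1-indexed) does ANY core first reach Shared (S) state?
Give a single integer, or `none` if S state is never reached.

Op 1: C0 read [C0 read from I: no other sharers -> C0=E (exclusive)] -> [E,I,I]
Op 2: C2 write [C2 write: invalidate ['C0=E'] -> C2=M] -> [I,I,M]
Op 3: C2 read [C2 read: already in M, no change] -> [I,I,M]
Op 4: C2 write [C2 write: already M (modified), no change] -> [I,I,M]
Op 5: C0 read [C0 read from I: others=['C2=M'] -> C0=S, others downsized to S] -> [S,I,S]
  -> First S state at op 5; remaining ops need not be traced.

Answer: 5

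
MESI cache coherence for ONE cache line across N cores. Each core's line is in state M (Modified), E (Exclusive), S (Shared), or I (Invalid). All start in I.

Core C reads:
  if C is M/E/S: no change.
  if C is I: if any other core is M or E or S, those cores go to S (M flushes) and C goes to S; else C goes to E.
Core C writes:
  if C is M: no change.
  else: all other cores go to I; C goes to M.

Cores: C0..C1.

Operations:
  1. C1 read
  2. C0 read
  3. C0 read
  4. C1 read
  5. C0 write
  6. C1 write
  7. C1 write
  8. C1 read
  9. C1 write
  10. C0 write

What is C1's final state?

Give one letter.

Answer: I

Derivation:
Op 1: C1 read [C1 read from I: no other sharers -> C1=E (exclusive)] -> [I,E]
Op 2: C0 read [C0 read from I: others=['C1=E'] -> C0=S, others downsized to S] -> [S,S]
Op 3: C0 read [C0 read: already in S, no change] -> [S,S]
Op 4: C1 read [C1 read: already in S, no change] -> [S,S]
Op 5: C0 write [C0 write: invalidate ['C1=S'] -> C0=M] -> [M,I]
Op 6: C1 write [C1 write: invalidate ['C0=M'] -> C1=M] -> [I,M]
Op 7: C1 write [C1 write: already M (modified), no change] -> [I,M]
Op 8: C1 read [C1 read: already in M, no change] -> [I,M]
Op 9: C1 write [C1 write: already M (modified), no change] -> [I,M]
Op 10: C0 write [C0 write: invalidate ['C1=M'] -> C0=M] -> [M,I]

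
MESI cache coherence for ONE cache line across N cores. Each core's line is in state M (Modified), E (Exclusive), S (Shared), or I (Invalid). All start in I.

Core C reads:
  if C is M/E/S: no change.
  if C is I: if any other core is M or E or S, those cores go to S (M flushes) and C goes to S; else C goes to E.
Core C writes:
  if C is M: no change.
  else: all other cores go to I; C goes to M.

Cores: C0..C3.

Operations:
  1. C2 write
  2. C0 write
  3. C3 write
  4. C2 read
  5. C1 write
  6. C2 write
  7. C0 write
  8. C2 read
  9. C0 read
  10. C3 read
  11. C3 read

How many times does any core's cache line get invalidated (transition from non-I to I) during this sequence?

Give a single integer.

Op 1: C2 write [C2 write: invalidate none -> C2=M] -> [I,I,M,I] (invalidations this op: 0; running total: 0)
Op 2: C0 write [C0 write: invalidate ['C2=M'] -> C0=M] -> [M,I,I,I] (invalidations this op: 1; running total: 1)
Op 3: C3 write [C3 write: invalidate ['C0=M'] -> C3=M] -> [I,I,I,M] (invalidations this op: 1; running total: 2)
Op 4: C2 read [C2 read from I: others=['C3=M'] -> C2=S, others downsized to S] -> [I,I,S,S] (invalidations this op: 0; running total: 2)
Op 5: C1 write [C1 write: invalidate ['C2=S', 'C3=S'] -> C1=M] -> [I,M,I,I] (invalidations this op: 2; running total: 4)
Op 6: C2 write [C2 write: invalidate ['C1=M'] -> C2=M] -> [I,I,M,I] (invalidations this op: 1; running total: 5)
Op 7: C0 write [C0 write: invalidate ['C2=M'] -> C0=M] -> [M,I,I,I] (invalidations this op: 1; running total: 6)
Op 8: C2 read [C2 read from I: others=['C0=M'] -> C2=S, others downsized to S] -> [S,I,S,I] (invalidations this op: 0; running total: 6)
Op 9: C0 read [C0 read: already in S, no change] -> [S,I,S,I] (invalidations this op: 0; running total: 6)
Op 10: C3 read [C3 read from I: others=['C0=S', 'C2=S'] -> C3=S, others downsized to S] -> [S,I,S,S] (invalidations this op: 0; running total: 6)
Op 11: C3 read [C3 read: already in S, no change] -> [S,I,S,S] (invalidations this op: 0; running total: 6)

Answer: 6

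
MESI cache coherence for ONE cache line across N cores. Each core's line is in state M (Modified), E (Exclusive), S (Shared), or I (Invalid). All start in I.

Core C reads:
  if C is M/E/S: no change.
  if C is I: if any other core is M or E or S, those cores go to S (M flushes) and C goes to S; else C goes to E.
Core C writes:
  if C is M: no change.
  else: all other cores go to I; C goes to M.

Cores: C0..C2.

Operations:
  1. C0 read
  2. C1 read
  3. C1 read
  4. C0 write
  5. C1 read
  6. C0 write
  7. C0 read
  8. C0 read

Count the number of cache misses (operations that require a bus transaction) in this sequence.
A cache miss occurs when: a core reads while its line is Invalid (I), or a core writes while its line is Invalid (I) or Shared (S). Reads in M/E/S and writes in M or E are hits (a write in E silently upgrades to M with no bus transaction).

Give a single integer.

Op 1: C0 read [C0 read from I: no other sharers -> C0=E (exclusive)] -> [E,I,I] [MISS #1: read from I]
Op 2: C1 read [C1 read from I: others=['C0=E'] -> C1=S, others downsized to S] -> [S,S,I] [MISS #2: read from I]
Op 3: C1 read [C1 read: already in S, no change] -> [S,S,I] [hit: read from S]
Op 4: C0 write [C0 write: invalidate ['C1=S'] -> C0=M] -> [M,I,I] [MISS #3: write from S]
Op 5: C1 read [C1 read from I: others=['C0=M'] -> C1=S, others downsized to S] -> [S,S,I] [MISS #4: read from I]
Op 6: C0 write [C0 write: invalidate ['C1=S'] -> C0=M] -> [M,I,I] [MISS #5: write from S]
Op 7: C0 read [C0 read: already in M, no change] -> [M,I,I] [hit: read from M]
Op 8: C0 read [C0 read: already in M, no change] -> [M,I,I] [hit: read from M]

Answer: 5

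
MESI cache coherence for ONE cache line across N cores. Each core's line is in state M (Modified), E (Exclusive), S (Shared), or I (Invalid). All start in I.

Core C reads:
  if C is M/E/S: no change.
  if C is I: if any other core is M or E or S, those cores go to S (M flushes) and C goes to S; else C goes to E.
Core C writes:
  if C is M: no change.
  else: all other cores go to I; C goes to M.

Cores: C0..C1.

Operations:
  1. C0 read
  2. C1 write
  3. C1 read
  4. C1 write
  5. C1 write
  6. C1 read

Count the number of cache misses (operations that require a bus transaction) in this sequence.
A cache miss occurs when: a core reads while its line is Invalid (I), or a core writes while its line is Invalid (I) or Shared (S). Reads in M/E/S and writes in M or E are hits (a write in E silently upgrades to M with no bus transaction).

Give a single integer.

Answer: 2

Derivation:
Op 1: C0 read [C0 read from I: no other sharers -> C0=E (exclusive)] -> [E,I] [MISS #1: read from I]
Op 2: C1 write [C1 write: invalidate ['C0=E'] -> C1=M] -> [I,M] [MISS #2: write from I]
Op 3: C1 read [C1 read: already in M, no change] -> [I,M] [hit: read from M]
Op 4: C1 write [C1 write: already M (modified), no change] -> [I,M] [hit: write from M]
Op 5: C1 write [C1 write: already M (modified), no change] -> [I,M] [hit: write from M]
Op 6: C1 read [C1 read: already in M, no change] -> [I,M] [hit: read from M]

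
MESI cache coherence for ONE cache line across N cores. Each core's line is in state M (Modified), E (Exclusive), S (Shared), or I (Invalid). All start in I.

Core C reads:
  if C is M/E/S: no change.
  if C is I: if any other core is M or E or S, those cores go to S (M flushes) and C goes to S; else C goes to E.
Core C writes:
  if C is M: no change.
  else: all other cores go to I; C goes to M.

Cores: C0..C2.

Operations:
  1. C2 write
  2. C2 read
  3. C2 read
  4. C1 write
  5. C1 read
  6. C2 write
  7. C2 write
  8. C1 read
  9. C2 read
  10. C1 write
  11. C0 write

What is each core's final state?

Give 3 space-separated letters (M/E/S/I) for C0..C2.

Answer: M I I

Derivation:
Op 1: C2 write [C2 write: invalidate none -> C2=M] -> [I,I,M]
Op 2: C2 read [C2 read: already in M, no change] -> [I,I,M]
Op 3: C2 read [C2 read: already in M, no change] -> [I,I,M]
Op 4: C1 write [C1 write: invalidate ['C2=M'] -> C1=M] -> [I,M,I]
Op 5: C1 read [C1 read: already in M, no change] -> [I,M,I]
Op 6: C2 write [C2 write: invalidate ['C1=M'] -> C2=M] -> [I,I,M]
Op 7: C2 write [C2 write: already M (modified), no change] -> [I,I,M]
Op 8: C1 read [C1 read from I: others=['C2=M'] -> C1=S, others downsized to S] -> [I,S,S]
Op 9: C2 read [C2 read: already in S, no change] -> [I,S,S]
Op 10: C1 write [C1 write: invalidate ['C2=S'] -> C1=M] -> [I,M,I]
Op 11: C0 write [C0 write: invalidate ['C1=M'] -> C0=M] -> [M,I,I]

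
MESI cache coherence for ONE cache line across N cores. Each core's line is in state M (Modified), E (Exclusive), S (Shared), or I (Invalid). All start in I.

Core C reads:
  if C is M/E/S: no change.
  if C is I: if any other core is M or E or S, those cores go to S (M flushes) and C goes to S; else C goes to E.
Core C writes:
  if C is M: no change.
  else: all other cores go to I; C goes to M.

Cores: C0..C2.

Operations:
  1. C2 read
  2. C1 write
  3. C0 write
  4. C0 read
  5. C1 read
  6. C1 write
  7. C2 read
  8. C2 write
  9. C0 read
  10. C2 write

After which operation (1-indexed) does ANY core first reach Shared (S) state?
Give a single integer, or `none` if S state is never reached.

Op 1: C2 read [C2 read from I: no other sharers -> C2=E (exclusive)] -> [I,I,E]
Op 2: C1 write [C1 write: invalidate ['C2=E'] -> C1=M] -> [I,M,I]
Op 3: C0 write [C0 write: invalidate ['C1=M'] -> C0=M] -> [M,I,I]
Op 4: C0 read [C0 read: already in M, no change] -> [M,I,I]
Op 5: C1 read [C1 read from I: others=['C0=M'] -> C1=S, others downsized to S] -> [S,S,I]
  -> First S state at op 5; remaining ops need not be traced.

Answer: 5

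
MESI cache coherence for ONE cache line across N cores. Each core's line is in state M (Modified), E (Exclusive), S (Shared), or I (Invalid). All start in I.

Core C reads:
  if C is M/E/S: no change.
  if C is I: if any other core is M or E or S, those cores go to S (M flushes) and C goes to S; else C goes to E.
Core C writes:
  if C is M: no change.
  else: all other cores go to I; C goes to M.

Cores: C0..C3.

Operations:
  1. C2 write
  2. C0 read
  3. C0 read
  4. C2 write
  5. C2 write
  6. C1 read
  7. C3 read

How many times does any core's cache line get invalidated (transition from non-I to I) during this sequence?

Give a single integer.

Op 1: C2 write [C2 write: invalidate none -> C2=M] -> [I,I,M,I] (invalidations this op: 0; running total: 0)
Op 2: C0 read [C0 read from I: others=['C2=M'] -> C0=S, others downsized to S] -> [S,I,S,I] (invalidations this op: 0; running total: 0)
Op 3: C0 read [C0 read: already in S, no change] -> [S,I,S,I] (invalidations this op: 0; running total: 0)
Op 4: C2 write [C2 write: invalidate ['C0=S'] -> C2=M] -> [I,I,M,I] (invalidations this op: 1; running total: 1)
Op 5: C2 write [C2 write: already M (modified), no change] -> [I,I,M,I] (invalidations this op: 0; running total: 1)
Op 6: C1 read [C1 read from I: others=['C2=M'] -> C1=S, others downsized to S] -> [I,S,S,I] (invalidations this op: 0; running total: 1)
Op 7: C3 read [C3 read from I: others=['C1=S', 'C2=S'] -> C3=S, others downsized to S] -> [I,S,S,S] (invalidations this op: 0; running total: 1)

Answer: 1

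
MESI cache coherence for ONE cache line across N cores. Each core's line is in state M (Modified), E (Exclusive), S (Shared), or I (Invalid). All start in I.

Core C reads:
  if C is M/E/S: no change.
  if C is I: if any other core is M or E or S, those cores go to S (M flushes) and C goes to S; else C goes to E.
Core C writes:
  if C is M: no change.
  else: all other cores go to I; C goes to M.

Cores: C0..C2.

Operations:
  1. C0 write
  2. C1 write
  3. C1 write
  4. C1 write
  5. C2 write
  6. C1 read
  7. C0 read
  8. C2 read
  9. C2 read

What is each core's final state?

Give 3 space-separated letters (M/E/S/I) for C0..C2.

Answer: S S S

Derivation:
Op 1: C0 write [C0 write: invalidate none -> C0=M] -> [M,I,I]
Op 2: C1 write [C1 write: invalidate ['C0=M'] -> C1=M] -> [I,M,I]
Op 3: C1 write [C1 write: already M (modified), no change] -> [I,M,I]
Op 4: C1 write [C1 write: already M (modified), no change] -> [I,M,I]
Op 5: C2 write [C2 write: invalidate ['C1=M'] -> C2=M] -> [I,I,M]
Op 6: C1 read [C1 read from I: others=['C2=M'] -> C1=S, others downsized to S] -> [I,S,S]
Op 7: C0 read [C0 read from I: others=['C1=S', 'C2=S'] -> C0=S, others downsized to S] -> [S,S,S]
Op 8: C2 read [C2 read: already in S, no change] -> [S,S,S]
Op 9: C2 read [C2 read: already in S, no change] -> [S,S,S]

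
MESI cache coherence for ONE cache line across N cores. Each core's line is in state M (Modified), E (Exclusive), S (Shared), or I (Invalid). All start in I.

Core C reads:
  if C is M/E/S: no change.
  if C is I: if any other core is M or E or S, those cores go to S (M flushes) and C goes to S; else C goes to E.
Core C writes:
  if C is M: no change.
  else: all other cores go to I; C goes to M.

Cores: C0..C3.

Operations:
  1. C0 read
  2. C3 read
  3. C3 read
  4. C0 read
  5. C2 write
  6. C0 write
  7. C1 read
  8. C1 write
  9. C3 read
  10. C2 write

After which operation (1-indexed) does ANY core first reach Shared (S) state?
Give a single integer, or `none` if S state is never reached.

Op 1: C0 read [C0 read from I: no other sharers -> C0=E (exclusive)] -> [E,I,I,I]
Op 2: C3 read [C3 read from I: others=['C0=E'] -> C3=S, others downsized to S] -> [S,I,I,S]
  -> First S state at op 2; remaining ops need not be traced.

Answer: 2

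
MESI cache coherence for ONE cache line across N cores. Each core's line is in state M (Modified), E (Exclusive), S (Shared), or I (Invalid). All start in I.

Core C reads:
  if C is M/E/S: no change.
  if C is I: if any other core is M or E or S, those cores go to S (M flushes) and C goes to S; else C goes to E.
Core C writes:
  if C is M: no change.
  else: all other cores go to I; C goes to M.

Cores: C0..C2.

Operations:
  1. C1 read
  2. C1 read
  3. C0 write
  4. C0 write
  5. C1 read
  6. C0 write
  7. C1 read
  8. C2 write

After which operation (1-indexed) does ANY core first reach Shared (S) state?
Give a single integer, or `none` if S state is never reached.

Answer: 5

Derivation:
Op 1: C1 read [C1 read from I: no other sharers -> C1=E (exclusive)] -> [I,E,I]
Op 2: C1 read [C1 read: already in E, no change] -> [I,E,I]
Op 3: C0 write [C0 write: invalidate ['C1=E'] -> C0=M] -> [M,I,I]
Op 4: C0 write [C0 write: already M (modified), no change] -> [M,I,I]
Op 5: C1 read [C1 read from I: others=['C0=M'] -> C1=S, others downsized to S] -> [S,S,I]
  -> First S state at op 5; remaining ops need not be traced.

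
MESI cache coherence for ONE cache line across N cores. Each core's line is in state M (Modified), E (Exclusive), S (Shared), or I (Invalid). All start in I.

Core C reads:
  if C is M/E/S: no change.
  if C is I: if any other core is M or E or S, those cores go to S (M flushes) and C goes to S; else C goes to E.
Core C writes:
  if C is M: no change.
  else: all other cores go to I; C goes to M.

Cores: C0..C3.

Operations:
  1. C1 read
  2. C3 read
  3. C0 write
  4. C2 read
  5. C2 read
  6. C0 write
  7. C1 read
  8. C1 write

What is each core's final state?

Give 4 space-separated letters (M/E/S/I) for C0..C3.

Answer: I M I I

Derivation:
Op 1: C1 read [C1 read from I: no other sharers -> C1=E (exclusive)] -> [I,E,I,I]
Op 2: C3 read [C3 read from I: others=['C1=E'] -> C3=S, others downsized to S] -> [I,S,I,S]
Op 3: C0 write [C0 write: invalidate ['C1=S', 'C3=S'] -> C0=M] -> [M,I,I,I]
Op 4: C2 read [C2 read from I: others=['C0=M'] -> C2=S, others downsized to S] -> [S,I,S,I]
Op 5: C2 read [C2 read: already in S, no change] -> [S,I,S,I]
Op 6: C0 write [C0 write: invalidate ['C2=S'] -> C0=M] -> [M,I,I,I]
Op 7: C1 read [C1 read from I: others=['C0=M'] -> C1=S, others downsized to S] -> [S,S,I,I]
Op 8: C1 write [C1 write: invalidate ['C0=S'] -> C1=M] -> [I,M,I,I]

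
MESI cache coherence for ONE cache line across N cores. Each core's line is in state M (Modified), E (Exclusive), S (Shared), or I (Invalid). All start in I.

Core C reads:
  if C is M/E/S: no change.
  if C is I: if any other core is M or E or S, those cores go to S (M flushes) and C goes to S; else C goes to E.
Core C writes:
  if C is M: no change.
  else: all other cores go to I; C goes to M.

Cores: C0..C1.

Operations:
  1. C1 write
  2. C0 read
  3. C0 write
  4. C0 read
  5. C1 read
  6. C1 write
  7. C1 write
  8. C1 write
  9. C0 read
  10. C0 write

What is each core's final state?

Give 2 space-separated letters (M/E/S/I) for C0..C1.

Answer: M I

Derivation:
Op 1: C1 write [C1 write: invalidate none -> C1=M] -> [I,M]
Op 2: C0 read [C0 read from I: others=['C1=M'] -> C0=S, others downsized to S] -> [S,S]
Op 3: C0 write [C0 write: invalidate ['C1=S'] -> C0=M] -> [M,I]
Op 4: C0 read [C0 read: already in M, no change] -> [M,I]
Op 5: C1 read [C1 read from I: others=['C0=M'] -> C1=S, others downsized to S] -> [S,S]
Op 6: C1 write [C1 write: invalidate ['C0=S'] -> C1=M] -> [I,M]
Op 7: C1 write [C1 write: already M (modified), no change] -> [I,M]
Op 8: C1 write [C1 write: already M (modified), no change] -> [I,M]
Op 9: C0 read [C0 read from I: others=['C1=M'] -> C0=S, others downsized to S] -> [S,S]
Op 10: C0 write [C0 write: invalidate ['C1=S'] -> C0=M] -> [M,I]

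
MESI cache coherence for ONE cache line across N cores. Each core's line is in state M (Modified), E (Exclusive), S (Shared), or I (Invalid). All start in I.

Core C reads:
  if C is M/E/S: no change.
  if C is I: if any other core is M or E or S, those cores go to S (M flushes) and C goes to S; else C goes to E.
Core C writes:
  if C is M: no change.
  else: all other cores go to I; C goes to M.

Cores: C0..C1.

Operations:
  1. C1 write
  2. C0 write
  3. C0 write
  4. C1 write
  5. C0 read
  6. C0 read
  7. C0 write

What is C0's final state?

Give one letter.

Answer: M

Derivation:
Op 1: C1 write [C1 write: invalidate none -> C1=M] -> [I,M]
Op 2: C0 write [C0 write: invalidate ['C1=M'] -> C0=M] -> [M,I]
Op 3: C0 write [C0 write: already M (modified), no change] -> [M,I]
Op 4: C1 write [C1 write: invalidate ['C0=M'] -> C1=M] -> [I,M]
Op 5: C0 read [C0 read from I: others=['C1=M'] -> C0=S, others downsized to S] -> [S,S]
Op 6: C0 read [C0 read: already in S, no change] -> [S,S]
Op 7: C0 write [C0 write: invalidate ['C1=S'] -> C0=M] -> [M,I]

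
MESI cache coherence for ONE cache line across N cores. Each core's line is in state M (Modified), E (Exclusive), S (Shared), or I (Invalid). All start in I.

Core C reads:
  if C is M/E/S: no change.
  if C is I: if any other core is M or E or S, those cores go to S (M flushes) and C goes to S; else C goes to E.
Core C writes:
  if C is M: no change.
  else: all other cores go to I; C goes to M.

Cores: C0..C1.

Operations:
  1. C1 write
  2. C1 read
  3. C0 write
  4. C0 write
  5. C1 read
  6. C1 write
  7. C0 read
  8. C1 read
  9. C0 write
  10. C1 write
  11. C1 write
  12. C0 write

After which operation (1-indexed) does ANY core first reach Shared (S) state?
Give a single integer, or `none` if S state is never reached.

Op 1: C1 write [C1 write: invalidate none -> C1=M] -> [I,M]
Op 2: C1 read [C1 read: already in M, no change] -> [I,M]
Op 3: C0 write [C0 write: invalidate ['C1=M'] -> C0=M] -> [M,I]
Op 4: C0 write [C0 write: already M (modified), no change] -> [M,I]
Op 5: C1 read [C1 read from I: others=['C0=M'] -> C1=S, others downsized to S] -> [S,S]
  -> First S state at op 5; remaining ops need not be traced.

Answer: 5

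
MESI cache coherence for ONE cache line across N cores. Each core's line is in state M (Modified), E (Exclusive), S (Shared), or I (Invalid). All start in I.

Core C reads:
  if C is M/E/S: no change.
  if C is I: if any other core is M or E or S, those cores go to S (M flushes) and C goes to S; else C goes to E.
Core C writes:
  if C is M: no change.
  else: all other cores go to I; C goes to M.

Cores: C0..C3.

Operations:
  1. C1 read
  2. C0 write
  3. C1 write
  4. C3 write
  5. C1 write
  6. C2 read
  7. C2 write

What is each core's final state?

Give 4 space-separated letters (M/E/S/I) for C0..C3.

Op 1: C1 read [C1 read from I: no other sharers -> C1=E (exclusive)] -> [I,E,I,I]
Op 2: C0 write [C0 write: invalidate ['C1=E'] -> C0=M] -> [M,I,I,I]
Op 3: C1 write [C1 write: invalidate ['C0=M'] -> C1=M] -> [I,M,I,I]
Op 4: C3 write [C3 write: invalidate ['C1=M'] -> C3=M] -> [I,I,I,M]
Op 5: C1 write [C1 write: invalidate ['C3=M'] -> C1=M] -> [I,M,I,I]
Op 6: C2 read [C2 read from I: others=['C1=M'] -> C2=S, others downsized to S] -> [I,S,S,I]
Op 7: C2 write [C2 write: invalidate ['C1=S'] -> C2=M] -> [I,I,M,I]

Answer: I I M I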